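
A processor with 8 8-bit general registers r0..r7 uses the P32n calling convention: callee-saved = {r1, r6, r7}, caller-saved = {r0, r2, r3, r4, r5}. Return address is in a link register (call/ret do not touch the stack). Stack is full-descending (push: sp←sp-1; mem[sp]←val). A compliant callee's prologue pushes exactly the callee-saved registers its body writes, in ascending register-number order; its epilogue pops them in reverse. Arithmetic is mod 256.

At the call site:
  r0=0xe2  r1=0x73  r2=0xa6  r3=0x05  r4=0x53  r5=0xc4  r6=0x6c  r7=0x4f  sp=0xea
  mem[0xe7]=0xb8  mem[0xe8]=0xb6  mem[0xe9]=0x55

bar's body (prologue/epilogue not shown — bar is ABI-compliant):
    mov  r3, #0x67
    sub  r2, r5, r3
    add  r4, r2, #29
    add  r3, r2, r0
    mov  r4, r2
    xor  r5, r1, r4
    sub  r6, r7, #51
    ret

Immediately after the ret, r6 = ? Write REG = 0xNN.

REG = 0x6c

prologue: push r6 → mem[0xe9]=0x6c, sp=0xe9
body[0] mov  r3, #0x67 → r3=0x67
body[1] sub  r2, r5, r3 → r2=0x5d
body[2] add  r4, r2, #29 → r4=0x7a
body[3] add  r3, r2, r0 → r3=0x3f
body[4] mov  r4, r2 → r4=0x5d
body[5] xor  r5, r1, r4 → r5=0x2e
body[6] sub  r6, r7, #51 → r6=0x1c
epilogue: pop r6=0x6c, sp=0xea
r6 is callee-saved → restored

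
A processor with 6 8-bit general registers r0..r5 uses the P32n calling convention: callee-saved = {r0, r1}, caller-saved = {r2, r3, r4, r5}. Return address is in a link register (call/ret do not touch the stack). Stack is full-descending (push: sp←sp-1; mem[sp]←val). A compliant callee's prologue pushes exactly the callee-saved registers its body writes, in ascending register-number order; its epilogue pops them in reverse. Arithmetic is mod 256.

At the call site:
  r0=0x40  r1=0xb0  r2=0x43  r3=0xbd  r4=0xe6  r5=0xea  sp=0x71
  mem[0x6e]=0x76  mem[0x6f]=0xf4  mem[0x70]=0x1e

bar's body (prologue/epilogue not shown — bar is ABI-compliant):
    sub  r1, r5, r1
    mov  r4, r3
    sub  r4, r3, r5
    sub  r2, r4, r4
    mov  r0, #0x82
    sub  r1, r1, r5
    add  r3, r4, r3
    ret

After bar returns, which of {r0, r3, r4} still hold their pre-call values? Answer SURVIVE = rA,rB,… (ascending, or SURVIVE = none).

prologue: push r0 → mem[0x70]=0x40, sp=0x70
prologue: push r1 → mem[0x6f]=0xb0, sp=0x6f
body[0] sub  r1, r5, r1 → r1=0x3a
body[1] mov  r4, r3 → r4=0xbd
body[2] sub  r4, r3, r5 → r4=0xd3
body[3] sub  r2, r4, r4 → r2=0x00
body[4] mov  r0, #0x82 → r0=0x82
body[5] sub  r1, r1, r5 → r1=0x50
body[6] add  r3, r4, r3 → r3=0x90
epilogue: pop r1=0xb0, sp=0x70
epilogue: pop r0=0x40, sp=0x71
r0: callee-saved, written=True
r3: caller-saved, written=True
r4: caller-saved, written=True

SURVIVE = r0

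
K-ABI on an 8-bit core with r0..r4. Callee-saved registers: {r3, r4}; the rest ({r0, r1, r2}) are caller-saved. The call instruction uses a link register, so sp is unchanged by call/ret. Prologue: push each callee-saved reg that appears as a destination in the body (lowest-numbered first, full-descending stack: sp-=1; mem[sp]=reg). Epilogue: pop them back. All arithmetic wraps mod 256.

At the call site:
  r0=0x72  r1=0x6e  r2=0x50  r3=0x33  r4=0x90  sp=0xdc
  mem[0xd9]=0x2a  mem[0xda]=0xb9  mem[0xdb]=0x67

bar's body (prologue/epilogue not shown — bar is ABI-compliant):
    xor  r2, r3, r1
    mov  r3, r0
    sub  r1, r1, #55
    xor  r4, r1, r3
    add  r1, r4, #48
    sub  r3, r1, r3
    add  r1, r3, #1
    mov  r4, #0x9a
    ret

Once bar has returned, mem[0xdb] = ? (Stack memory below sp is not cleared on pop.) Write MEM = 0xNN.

prologue: push r3 → mem[0xdb]=0x33, sp=0xdb
prologue: push r4 → mem[0xda]=0x90, sp=0xda
body[0] xor  r2, r3, r1 → r2=0x5d
body[1] mov  r3, r0 → r3=0x72
body[2] sub  r1, r1, #55 → r1=0x37
body[3] xor  r4, r1, r3 → r4=0x45
body[4] add  r1, r4, #48 → r1=0x75
body[5] sub  r3, r1, r3 → r3=0x03
body[6] add  r1, r3, #1 → r1=0x04
body[7] mov  r4, #0x9a → r4=0x9a
epilogue: pop r4=0x90, sp=0xdb
epilogue: pop r3=0x33, sp=0xdc
prologue pushed ['r3', 'r4'] at ['0xdb', '0xda']

MEM = 0x33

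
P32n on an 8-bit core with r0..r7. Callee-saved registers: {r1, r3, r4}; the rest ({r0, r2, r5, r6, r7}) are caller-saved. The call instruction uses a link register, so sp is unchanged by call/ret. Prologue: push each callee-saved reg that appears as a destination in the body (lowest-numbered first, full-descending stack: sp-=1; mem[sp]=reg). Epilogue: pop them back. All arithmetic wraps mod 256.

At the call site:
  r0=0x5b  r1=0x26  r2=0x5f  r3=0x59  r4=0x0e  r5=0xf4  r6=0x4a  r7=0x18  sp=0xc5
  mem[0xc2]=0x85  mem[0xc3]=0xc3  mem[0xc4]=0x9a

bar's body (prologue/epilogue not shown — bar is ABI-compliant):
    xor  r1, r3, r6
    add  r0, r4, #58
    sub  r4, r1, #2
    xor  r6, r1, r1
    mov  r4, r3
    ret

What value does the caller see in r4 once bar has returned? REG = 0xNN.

prologue: push r1 -> mem[0xc4]=0x26, sp=0xc4
prologue: push r4 -> mem[0xc3]=0x0e, sp=0xc3
body[0] xor  r1, r3, r6 -> r1=0x13
body[1] add  r0, r4, #58 -> r0=0x48
body[2] sub  r4, r1, #2 -> r4=0x11
body[3] xor  r6, r1, r1 -> r6=0x00
body[4] mov  r4, r3 -> r4=0x59
epilogue: pop r4=0x0e, sp=0xc4
epilogue: pop r1=0x26, sp=0xc5
r4 is callee-saved -> restored

REG = 0x0e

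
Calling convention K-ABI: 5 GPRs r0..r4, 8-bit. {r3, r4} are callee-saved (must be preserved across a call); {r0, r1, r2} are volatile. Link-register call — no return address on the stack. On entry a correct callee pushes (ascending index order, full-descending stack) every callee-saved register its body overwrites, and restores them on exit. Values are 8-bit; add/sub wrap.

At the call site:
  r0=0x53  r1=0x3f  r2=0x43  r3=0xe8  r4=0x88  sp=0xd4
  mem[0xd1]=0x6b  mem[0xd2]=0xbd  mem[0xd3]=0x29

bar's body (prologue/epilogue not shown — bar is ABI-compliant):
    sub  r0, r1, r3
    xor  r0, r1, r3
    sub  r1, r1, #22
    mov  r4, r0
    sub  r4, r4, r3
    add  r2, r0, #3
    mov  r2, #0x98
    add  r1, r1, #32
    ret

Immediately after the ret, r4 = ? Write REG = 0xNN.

REG = 0x88

prologue: push r4 -> mem[0xd3]=0x88, sp=0xd3
body[0] sub  r0, r1, r3 -> r0=0x57
body[1] xor  r0, r1, r3 -> r0=0xd7
body[2] sub  r1, r1, #22 -> r1=0x29
body[3] mov  r4, r0 -> r4=0xd7
body[4] sub  r4, r4, r3 -> r4=0xef
body[5] add  r2, r0, #3 -> r2=0xda
body[6] mov  r2, #0x98 -> r2=0x98
body[7] add  r1, r1, #32 -> r1=0x49
epilogue: pop r4=0x88, sp=0xd4
r4 is callee-saved -> restored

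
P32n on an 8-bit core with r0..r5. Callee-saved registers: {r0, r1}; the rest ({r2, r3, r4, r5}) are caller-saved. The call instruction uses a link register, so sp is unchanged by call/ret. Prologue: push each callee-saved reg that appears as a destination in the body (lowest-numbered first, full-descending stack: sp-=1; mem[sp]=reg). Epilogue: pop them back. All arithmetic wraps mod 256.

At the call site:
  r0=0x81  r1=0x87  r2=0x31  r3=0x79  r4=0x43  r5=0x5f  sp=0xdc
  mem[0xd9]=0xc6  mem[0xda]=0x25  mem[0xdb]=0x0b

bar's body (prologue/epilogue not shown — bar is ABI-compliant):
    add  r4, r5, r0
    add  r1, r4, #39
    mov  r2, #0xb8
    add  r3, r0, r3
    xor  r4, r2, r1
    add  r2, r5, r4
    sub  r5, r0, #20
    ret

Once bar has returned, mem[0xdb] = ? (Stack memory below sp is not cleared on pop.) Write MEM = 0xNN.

prologue: push r1 → mem[0xdb]=0x87, sp=0xdb
body[0] add  r4, r5, r0 → r4=0xe0
body[1] add  r1, r4, #39 → r1=0x07
body[2] mov  r2, #0xb8 → r2=0xb8
body[3] add  r3, r0, r3 → r3=0xfa
body[4] xor  r4, r2, r1 → r4=0xbf
body[5] add  r2, r5, r4 → r2=0x1e
body[6] sub  r5, r0, #20 → r5=0x6d
epilogue: pop r1=0x87, sp=0xdc
prologue pushed ['r1'] at ['0xdb']

MEM = 0x87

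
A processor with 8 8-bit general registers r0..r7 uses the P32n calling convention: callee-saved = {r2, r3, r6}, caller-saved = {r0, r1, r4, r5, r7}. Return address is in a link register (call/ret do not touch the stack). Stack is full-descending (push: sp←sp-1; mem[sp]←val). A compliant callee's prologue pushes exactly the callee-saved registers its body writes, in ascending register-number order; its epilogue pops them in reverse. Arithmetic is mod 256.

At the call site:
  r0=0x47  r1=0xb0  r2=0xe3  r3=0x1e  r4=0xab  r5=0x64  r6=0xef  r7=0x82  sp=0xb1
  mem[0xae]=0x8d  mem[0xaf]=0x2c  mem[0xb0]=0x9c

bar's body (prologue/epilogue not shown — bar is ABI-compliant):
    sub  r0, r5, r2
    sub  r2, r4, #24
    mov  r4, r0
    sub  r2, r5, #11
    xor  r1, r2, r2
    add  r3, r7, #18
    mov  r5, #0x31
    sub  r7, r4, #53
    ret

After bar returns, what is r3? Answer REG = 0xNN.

prologue: push r2 → mem[0xb0]=0xe3, sp=0xb0
prologue: push r3 → mem[0xaf]=0x1e, sp=0xaf
body[0] sub  r0, r5, r2 → r0=0x81
body[1] sub  r2, r4, #24 → r2=0x93
body[2] mov  r4, r0 → r4=0x81
body[3] sub  r2, r5, #11 → r2=0x59
body[4] xor  r1, r2, r2 → r1=0x00
body[5] add  r3, r7, #18 → r3=0x94
body[6] mov  r5, #0x31 → r5=0x31
body[7] sub  r7, r4, #53 → r7=0x4c
epilogue: pop r3=0x1e, sp=0xb0
epilogue: pop r2=0xe3, sp=0xb1
r3 is callee-saved → restored

REG = 0x1e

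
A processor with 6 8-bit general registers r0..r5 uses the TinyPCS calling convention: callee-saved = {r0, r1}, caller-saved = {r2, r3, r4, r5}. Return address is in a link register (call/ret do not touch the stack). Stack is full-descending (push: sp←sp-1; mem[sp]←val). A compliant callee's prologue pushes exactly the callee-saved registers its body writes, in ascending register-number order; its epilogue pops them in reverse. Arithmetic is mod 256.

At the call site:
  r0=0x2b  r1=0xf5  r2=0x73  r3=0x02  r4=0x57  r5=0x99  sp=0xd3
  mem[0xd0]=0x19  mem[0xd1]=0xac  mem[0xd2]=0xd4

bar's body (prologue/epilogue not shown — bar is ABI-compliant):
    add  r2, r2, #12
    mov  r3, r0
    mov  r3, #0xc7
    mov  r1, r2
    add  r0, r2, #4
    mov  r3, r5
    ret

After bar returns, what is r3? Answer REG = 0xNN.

REG = 0x99

prologue: push r0 -> mem[0xd2]=0x2b, sp=0xd2
prologue: push r1 -> mem[0xd1]=0xf5, sp=0xd1
body[0] add  r2, r2, #12 -> r2=0x7f
body[1] mov  r3, r0 -> r3=0x2b
body[2] mov  r3, #0xc7 -> r3=0xc7
body[3] mov  r1, r2 -> r1=0x7f
body[4] add  r0, r2, #4 -> r0=0x83
body[5] mov  r3, r5 -> r3=0x99
epilogue: pop r1=0xf5, sp=0xd2
epilogue: pop r0=0x2b, sp=0xd3
r3 is caller-saved -> body value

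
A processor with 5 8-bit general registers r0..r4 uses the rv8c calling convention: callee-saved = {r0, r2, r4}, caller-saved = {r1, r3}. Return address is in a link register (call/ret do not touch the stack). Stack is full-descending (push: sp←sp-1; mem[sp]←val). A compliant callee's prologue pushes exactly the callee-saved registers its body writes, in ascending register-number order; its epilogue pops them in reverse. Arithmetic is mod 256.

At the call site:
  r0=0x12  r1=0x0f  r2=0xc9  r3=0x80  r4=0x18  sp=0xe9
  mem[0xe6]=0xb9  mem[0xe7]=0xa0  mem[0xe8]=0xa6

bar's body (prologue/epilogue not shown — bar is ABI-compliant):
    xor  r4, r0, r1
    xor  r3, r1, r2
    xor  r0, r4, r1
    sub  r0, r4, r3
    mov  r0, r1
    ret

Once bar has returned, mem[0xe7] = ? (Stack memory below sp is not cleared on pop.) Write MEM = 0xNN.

MEM = 0x18

prologue: push r0 -> mem[0xe8]=0x12, sp=0xe8
prologue: push r4 -> mem[0xe7]=0x18, sp=0xe7
body[0] xor  r4, r0, r1 -> r4=0x1d
body[1] xor  r3, r1, r2 -> r3=0xc6
body[2] xor  r0, r4, r1 -> r0=0x12
body[3] sub  r0, r4, r3 -> r0=0x57
body[4] mov  r0, r1 -> r0=0x0f
epilogue: pop r4=0x18, sp=0xe8
epilogue: pop r0=0x12, sp=0xe9
prologue pushed ['r0', 'r4'] at ['0xe8', '0xe7']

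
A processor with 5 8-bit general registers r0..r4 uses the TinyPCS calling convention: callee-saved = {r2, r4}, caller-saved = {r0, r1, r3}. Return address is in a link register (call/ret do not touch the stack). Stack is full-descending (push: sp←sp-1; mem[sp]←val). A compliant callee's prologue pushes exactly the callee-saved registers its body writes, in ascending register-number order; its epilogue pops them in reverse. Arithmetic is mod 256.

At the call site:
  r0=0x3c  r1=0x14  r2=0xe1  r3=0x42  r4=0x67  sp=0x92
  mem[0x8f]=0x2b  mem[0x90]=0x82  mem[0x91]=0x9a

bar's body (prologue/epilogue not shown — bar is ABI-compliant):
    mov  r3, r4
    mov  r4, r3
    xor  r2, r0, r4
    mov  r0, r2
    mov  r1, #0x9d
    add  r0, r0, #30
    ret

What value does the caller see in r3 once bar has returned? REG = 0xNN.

prologue: push r2 -> mem[0x91]=0xe1, sp=0x91
prologue: push r4 -> mem[0x90]=0x67, sp=0x90
body[0] mov  r3, r4 -> r3=0x67
body[1] mov  r4, r3 -> r4=0x67
body[2] xor  r2, r0, r4 -> r2=0x5b
body[3] mov  r0, r2 -> r0=0x5b
body[4] mov  r1, #0x9d -> r1=0x9d
body[5] add  r0, r0, #30 -> r0=0x79
epilogue: pop r4=0x67, sp=0x91
epilogue: pop r2=0xe1, sp=0x92
r3 is caller-saved -> body value

REG = 0x67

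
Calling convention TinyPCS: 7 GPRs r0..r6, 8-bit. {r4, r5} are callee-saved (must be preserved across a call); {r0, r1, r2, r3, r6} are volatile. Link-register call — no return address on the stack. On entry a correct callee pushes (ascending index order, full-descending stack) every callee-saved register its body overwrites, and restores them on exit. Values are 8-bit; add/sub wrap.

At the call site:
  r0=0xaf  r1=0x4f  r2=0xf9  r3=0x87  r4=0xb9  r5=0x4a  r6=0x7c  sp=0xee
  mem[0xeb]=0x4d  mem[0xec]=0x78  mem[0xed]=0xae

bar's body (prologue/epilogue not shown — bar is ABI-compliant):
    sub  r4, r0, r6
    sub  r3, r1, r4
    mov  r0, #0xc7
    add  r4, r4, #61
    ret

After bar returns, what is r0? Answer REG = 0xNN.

REG = 0xc7

prologue: push r4 -> mem[0xed]=0xb9, sp=0xed
body[0] sub  r4, r0, r6 -> r4=0x33
body[1] sub  r3, r1, r4 -> r3=0x1c
body[2] mov  r0, #0xc7 -> r0=0xc7
body[3] add  r4, r4, #61 -> r4=0x70
epilogue: pop r4=0xb9, sp=0xee
r0 is caller-saved -> body value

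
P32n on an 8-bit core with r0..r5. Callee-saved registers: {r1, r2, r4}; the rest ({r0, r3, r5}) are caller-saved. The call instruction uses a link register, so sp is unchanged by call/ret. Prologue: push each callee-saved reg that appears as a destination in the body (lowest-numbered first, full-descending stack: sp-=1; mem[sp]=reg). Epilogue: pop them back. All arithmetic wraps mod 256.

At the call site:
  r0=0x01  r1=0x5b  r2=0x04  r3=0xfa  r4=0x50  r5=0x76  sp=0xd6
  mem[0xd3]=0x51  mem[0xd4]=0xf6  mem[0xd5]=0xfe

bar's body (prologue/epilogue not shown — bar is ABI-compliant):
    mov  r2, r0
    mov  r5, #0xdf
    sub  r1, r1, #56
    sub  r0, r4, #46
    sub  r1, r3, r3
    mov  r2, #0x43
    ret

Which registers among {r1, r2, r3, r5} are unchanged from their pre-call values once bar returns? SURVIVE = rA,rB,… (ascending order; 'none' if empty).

SURVIVE = r1,r2,r3

prologue: push r1 → mem[0xd5]=0x5b, sp=0xd5
prologue: push r2 → mem[0xd4]=0x04, sp=0xd4
body[0] mov  r2, r0 → r2=0x01
body[1] mov  r5, #0xdf → r5=0xdf
body[2] sub  r1, r1, #56 → r1=0x23
body[3] sub  r0, r4, #46 → r0=0x22
body[4] sub  r1, r3, r3 → r1=0x00
body[5] mov  r2, #0x43 → r2=0x43
epilogue: pop r2=0x04, sp=0xd5
epilogue: pop r1=0x5b, sp=0xd6
r1: callee-saved, written=True
r2: callee-saved, written=True
r3: caller-saved, written=False
r5: caller-saved, written=True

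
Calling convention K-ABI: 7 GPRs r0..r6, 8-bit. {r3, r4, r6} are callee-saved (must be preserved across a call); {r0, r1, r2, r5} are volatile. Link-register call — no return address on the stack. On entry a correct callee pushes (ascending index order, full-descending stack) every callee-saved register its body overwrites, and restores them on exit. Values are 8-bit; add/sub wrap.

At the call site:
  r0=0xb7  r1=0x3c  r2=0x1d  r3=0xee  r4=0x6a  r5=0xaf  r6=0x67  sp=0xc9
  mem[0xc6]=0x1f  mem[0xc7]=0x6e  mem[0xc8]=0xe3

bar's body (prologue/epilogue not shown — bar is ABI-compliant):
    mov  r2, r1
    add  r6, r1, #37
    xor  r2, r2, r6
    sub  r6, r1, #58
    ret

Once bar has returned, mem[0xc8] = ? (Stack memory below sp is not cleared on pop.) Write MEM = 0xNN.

MEM = 0x67

prologue: push r6 → mem[0xc8]=0x67, sp=0xc8
body[0] mov  r2, r1 → r2=0x3c
body[1] add  r6, r1, #37 → r6=0x61
body[2] xor  r2, r2, r6 → r2=0x5d
body[3] sub  r6, r1, #58 → r6=0x02
epilogue: pop r6=0x67, sp=0xc9
prologue pushed ['r6'] at ['0xc8']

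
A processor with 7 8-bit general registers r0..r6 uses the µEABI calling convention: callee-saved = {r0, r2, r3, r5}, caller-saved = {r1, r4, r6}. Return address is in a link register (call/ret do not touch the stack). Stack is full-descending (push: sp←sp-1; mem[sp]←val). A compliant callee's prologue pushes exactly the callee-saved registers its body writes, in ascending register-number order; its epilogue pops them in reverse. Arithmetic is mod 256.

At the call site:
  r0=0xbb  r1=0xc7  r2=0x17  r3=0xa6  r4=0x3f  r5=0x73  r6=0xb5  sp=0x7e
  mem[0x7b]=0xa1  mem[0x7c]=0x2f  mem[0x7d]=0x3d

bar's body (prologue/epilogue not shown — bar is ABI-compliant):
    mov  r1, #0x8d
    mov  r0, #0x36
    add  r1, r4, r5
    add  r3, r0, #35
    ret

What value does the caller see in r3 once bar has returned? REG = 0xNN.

REG = 0xa6

prologue: push r0 -> mem[0x7d]=0xbb, sp=0x7d
prologue: push r3 -> mem[0x7c]=0xa6, sp=0x7c
body[0] mov  r1, #0x8d -> r1=0x8d
body[1] mov  r0, #0x36 -> r0=0x36
body[2] add  r1, r4, r5 -> r1=0xb2
body[3] add  r3, r0, #35 -> r3=0x59
epilogue: pop r3=0xa6, sp=0x7d
epilogue: pop r0=0xbb, sp=0x7e
r3 is callee-saved -> restored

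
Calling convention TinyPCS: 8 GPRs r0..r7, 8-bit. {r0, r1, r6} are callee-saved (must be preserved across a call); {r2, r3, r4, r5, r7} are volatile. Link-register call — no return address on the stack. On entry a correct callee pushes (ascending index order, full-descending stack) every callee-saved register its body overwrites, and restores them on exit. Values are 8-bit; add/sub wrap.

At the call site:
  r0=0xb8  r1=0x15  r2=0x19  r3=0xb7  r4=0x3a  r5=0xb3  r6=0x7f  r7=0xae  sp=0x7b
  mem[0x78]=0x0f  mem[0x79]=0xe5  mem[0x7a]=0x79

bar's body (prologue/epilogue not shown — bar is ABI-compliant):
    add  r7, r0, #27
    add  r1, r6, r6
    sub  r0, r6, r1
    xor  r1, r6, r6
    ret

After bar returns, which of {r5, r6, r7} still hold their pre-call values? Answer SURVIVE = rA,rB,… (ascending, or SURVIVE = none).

prologue: push r0 -> mem[0x7a]=0xb8, sp=0x7a
prologue: push r1 -> mem[0x79]=0x15, sp=0x79
body[0] add  r7, r0, #27 -> r7=0xd3
body[1] add  r1, r6, r6 -> r1=0xfe
body[2] sub  r0, r6, r1 -> r0=0x81
body[3] xor  r1, r6, r6 -> r1=0x00
epilogue: pop r1=0x15, sp=0x7a
epilogue: pop r0=0xb8, sp=0x7b
r5: caller-saved, written=False
r6: callee-saved, written=False
r7: caller-saved, written=True

SURVIVE = r5,r6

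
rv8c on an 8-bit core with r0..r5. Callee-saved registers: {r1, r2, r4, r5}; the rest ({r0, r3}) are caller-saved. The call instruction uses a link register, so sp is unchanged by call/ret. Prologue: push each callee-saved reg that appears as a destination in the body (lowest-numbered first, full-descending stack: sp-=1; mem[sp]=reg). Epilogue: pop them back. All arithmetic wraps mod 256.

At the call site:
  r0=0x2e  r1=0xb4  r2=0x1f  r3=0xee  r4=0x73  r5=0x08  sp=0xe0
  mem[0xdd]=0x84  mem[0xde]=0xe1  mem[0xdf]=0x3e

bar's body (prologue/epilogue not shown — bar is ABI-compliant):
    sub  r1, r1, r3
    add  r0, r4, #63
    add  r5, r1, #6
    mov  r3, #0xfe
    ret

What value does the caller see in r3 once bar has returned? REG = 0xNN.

REG = 0xfe

prologue: push r1 -> mem[0xdf]=0xb4, sp=0xdf
prologue: push r5 -> mem[0xde]=0x08, sp=0xde
body[0] sub  r1, r1, r3 -> r1=0xc6
body[1] add  r0, r4, #63 -> r0=0xb2
body[2] add  r5, r1, #6 -> r5=0xcc
body[3] mov  r3, #0xfe -> r3=0xfe
epilogue: pop r5=0x08, sp=0xdf
epilogue: pop r1=0xb4, sp=0xe0
r3 is caller-saved -> body value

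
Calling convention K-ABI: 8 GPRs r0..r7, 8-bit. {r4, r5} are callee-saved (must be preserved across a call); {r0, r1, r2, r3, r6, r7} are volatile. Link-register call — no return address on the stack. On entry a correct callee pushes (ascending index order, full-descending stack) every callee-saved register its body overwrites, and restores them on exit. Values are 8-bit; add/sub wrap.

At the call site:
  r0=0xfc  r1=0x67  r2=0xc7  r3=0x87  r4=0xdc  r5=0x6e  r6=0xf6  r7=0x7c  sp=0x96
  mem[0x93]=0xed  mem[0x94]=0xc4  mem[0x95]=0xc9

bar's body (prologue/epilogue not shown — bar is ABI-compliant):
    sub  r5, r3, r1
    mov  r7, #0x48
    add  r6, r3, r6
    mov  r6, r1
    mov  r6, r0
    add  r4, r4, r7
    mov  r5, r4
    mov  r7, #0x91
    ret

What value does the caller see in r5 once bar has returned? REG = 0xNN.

prologue: push r4 → mem[0x95]=0xdc, sp=0x95
prologue: push r5 → mem[0x94]=0x6e, sp=0x94
body[0] sub  r5, r3, r1 → r5=0x20
body[1] mov  r7, #0x48 → r7=0x48
body[2] add  r6, r3, r6 → r6=0x7d
body[3] mov  r6, r1 → r6=0x67
body[4] mov  r6, r0 → r6=0xfc
body[5] add  r4, r4, r7 → r4=0x24
body[6] mov  r5, r4 → r5=0x24
body[7] mov  r7, #0x91 → r7=0x91
epilogue: pop r5=0x6e, sp=0x95
epilogue: pop r4=0xdc, sp=0x96
r5 is callee-saved → restored

REG = 0x6e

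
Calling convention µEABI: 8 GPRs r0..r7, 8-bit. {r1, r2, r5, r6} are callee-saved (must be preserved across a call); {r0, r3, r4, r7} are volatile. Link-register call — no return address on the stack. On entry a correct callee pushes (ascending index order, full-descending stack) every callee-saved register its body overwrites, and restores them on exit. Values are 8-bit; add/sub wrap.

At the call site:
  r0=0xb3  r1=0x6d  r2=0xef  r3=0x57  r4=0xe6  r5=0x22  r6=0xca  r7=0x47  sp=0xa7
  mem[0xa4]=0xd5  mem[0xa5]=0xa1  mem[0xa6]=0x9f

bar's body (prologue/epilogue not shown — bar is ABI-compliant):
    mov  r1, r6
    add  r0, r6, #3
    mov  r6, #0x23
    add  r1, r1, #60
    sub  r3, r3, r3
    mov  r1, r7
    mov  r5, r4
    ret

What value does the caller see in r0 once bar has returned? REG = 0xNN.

REG = 0xcd

prologue: push r1 → mem[0xa6]=0x6d, sp=0xa6
prologue: push r5 → mem[0xa5]=0x22, sp=0xa5
prologue: push r6 → mem[0xa4]=0xca, sp=0xa4
body[0] mov  r1, r6 → r1=0xca
body[1] add  r0, r6, #3 → r0=0xcd
body[2] mov  r6, #0x23 → r6=0x23
body[3] add  r1, r1, #60 → r1=0x06
body[4] sub  r3, r3, r3 → r3=0x00
body[5] mov  r1, r7 → r1=0x47
body[6] mov  r5, r4 → r5=0xe6
epilogue: pop r6=0xca, sp=0xa5
epilogue: pop r5=0x22, sp=0xa6
epilogue: pop r1=0x6d, sp=0xa7
r0 is caller-saved → body value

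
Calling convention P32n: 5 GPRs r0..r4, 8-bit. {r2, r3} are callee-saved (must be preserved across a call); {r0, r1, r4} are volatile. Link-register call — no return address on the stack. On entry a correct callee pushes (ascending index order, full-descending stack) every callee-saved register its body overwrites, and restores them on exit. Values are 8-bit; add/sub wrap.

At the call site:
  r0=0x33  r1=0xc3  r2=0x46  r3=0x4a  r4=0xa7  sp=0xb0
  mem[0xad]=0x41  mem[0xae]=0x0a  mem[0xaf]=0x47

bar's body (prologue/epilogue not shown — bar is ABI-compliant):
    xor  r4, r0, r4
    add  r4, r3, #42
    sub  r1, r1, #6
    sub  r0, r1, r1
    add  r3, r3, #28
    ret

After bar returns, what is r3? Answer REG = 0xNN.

prologue: push r3 -> mem[0xaf]=0x4a, sp=0xaf
body[0] xor  r4, r0, r4 -> r4=0x94
body[1] add  r4, r3, #42 -> r4=0x74
body[2] sub  r1, r1, #6 -> r1=0xbd
body[3] sub  r0, r1, r1 -> r0=0x00
body[4] add  r3, r3, #28 -> r3=0x66
epilogue: pop r3=0x4a, sp=0xb0
r3 is callee-saved -> restored

REG = 0x4a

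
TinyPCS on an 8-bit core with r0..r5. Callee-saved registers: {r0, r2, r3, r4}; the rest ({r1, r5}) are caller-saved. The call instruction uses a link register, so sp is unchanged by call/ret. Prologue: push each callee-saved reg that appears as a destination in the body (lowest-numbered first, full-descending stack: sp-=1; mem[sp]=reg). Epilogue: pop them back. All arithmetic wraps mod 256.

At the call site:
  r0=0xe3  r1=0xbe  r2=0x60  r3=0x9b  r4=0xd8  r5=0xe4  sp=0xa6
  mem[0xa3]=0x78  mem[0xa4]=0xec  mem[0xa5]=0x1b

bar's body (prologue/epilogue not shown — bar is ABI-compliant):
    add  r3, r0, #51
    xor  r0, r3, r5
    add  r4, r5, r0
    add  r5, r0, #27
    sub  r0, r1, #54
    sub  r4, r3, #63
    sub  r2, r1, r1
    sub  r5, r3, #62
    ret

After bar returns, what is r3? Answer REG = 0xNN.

REG = 0x9b

prologue: push r0 → mem[0xa5]=0xe3, sp=0xa5
prologue: push r2 → mem[0xa4]=0x60, sp=0xa4
prologue: push r3 → mem[0xa3]=0x9b, sp=0xa3
prologue: push r4 → mem[0xa2]=0xd8, sp=0xa2
body[0] add  r3, r0, #51 → r3=0x16
body[1] xor  r0, r3, r5 → r0=0xf2
body[2] add  r4, r5, r0 → r4=0xd6
body[3] add  r5, r0, #27 → r5=0x0d
body[4] sub  r0, r1, #54 → r0=0x88
body[5] sub  r4, r3, #63 → r4=0xd7
body[6] sub  r2, r1, r1 → r2=0x00
body[7] sub  r5, r3, #62 → r5=0xd8
epilogue: pop r4=0xd8, sp=0xa3
epilogue: pop r3=0x9b, sp=0xa4
epilogue: pop r2=0x60, sp=0xa5
epilogue: pop r0=0xe3, sp=0xa6
r3 is callee-saved → restored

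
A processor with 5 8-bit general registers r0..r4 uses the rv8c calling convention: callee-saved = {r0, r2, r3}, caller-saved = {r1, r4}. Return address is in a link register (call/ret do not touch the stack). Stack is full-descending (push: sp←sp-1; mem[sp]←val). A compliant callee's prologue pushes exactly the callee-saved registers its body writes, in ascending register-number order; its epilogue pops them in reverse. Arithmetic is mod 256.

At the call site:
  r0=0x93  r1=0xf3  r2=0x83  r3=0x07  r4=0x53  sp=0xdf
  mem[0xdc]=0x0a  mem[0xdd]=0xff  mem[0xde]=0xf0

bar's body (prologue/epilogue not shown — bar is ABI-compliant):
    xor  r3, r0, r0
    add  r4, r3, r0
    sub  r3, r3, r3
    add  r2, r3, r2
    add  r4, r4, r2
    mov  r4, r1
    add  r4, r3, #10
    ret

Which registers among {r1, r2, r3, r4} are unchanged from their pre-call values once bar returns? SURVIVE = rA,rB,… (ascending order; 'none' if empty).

prologue: push r2 → mem[0xde]=0x83, sp=0xde
prologue: push r3 → mem[0xdd]=0x07, sp=0xdd
body[0] xor  r3, r0, r0 → r3=0x00
body[1] add  r4, r3, r0 → r4=0x93
body[2] sub  r3, r3, r3 → r3=0x00
body[3] add  r2, r3, r2 → r2=0x83
body[4] add  r4, r4, r2 → r4=0x16
body[5] mov  r4, r1 → r4=0xf3
body[6] add  r4, r3, #10 → r4=0x0a
epilogue: pop r3=0x07, sp=0xde
epilogue: pop r2=0x83, sp=0xdf
r1: caller-saved, written=False
r2: callee-saved, written=True
r3: callee-saved, written=True
r4: caller-saved, written=True

SURVIVE = r1,r2,r3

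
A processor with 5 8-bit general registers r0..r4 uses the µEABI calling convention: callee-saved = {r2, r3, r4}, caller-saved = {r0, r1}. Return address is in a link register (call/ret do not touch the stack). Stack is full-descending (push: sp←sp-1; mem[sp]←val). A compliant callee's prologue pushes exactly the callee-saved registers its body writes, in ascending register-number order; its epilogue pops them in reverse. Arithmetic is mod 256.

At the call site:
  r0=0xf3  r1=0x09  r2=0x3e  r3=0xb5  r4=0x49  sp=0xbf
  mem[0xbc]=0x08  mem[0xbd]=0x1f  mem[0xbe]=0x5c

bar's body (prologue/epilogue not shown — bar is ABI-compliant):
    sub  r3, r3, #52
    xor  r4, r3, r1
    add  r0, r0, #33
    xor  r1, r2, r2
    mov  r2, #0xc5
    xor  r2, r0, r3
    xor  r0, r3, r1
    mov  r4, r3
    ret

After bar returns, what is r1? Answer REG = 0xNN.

REG = 0x00

prologue: push r2 → mem[0xbe]=0x3e, sp=0xbe
prologue: push r3 → mem[0xbd]=0xb5, sp=0xbd
prologue: push r4 → mem[0xbc]=0x49, sp=0xbc
body[0] sub  r3, r3, #52 → r3=0x81
body[1] xor  r4, r3, r1 → r4=0x88
body[2] add  r0, r0, #33 → r0=0x14
body[3] xor  r1, r2, r2 → r1=0x00
body[4] mov  r2, #0xc5 → r2=0xc5
body[5] xor  r2, r0, r3 → r2=0x95
body[6] xor  r0, r3, r1 → r0=0x81
body[7] mov  r4, r3 → r4=0x81
epilogue: pop r4=0x49, sp=0xbd
epilogue: pop r3=0xb5, sp=0xbe
epilogue: pop r2=0x3e, sp=0xbf
r1 is caller-saved → body value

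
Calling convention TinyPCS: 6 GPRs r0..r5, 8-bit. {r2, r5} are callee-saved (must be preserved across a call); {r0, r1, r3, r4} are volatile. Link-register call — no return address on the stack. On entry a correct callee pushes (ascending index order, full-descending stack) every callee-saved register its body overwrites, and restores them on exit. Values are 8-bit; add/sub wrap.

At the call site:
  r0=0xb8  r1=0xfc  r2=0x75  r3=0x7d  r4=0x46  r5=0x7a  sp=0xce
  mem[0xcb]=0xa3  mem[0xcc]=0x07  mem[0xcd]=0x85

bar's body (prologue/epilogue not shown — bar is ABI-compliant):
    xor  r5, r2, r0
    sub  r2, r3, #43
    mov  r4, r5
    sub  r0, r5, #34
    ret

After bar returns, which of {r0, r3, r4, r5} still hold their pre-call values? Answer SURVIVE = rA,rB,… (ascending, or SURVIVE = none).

prologue: push r2 → mem[0xcd]=0x75, sp=0xcd
prologue: push r5 → mem[0xcc]=0x7a, sp=0xcc
body[0] xor  r5, r2, r0 → r5=0xcd
body[1] sub  r2, r3, #43 → r2=0x52
body[2] mov  r4, r5 → r4=0xcd
body[3] sub  r0, r5, #34 → r0=0xab
epilogue: pop r5=0x7a, sp=0xcd
epilogue: pop r2=0x75, sp=0xce
r0: caller-saved, written=True
r3: caller-saved, written=False
r4: caller-saved, written=True
r5: callee-saved, written=True

SURVIVE = r3,r5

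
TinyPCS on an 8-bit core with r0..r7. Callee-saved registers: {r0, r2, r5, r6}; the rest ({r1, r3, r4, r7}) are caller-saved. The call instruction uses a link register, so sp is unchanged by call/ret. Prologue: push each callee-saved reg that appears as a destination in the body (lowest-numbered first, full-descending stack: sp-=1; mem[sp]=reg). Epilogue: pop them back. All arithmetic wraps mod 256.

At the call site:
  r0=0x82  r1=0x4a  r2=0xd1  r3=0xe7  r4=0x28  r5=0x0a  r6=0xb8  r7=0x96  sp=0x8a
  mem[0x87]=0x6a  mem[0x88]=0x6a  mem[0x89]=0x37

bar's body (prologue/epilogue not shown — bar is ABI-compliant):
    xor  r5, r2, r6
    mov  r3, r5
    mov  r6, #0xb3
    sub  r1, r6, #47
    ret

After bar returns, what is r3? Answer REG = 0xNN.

REG = 0x69

prologue: push r5 → mem[0x89]=0x0a, sp=0x89
prologue: push r6 → mem[0x88]=0xb8, sp=0x88
body[0] xor  r5, r2, r6 → r5=0x69
body[1] mov  r3, r5 → r3=0x69
body[2] mov  r6, #0xb3 → r6=0xb3
body[3] sub  r1, r6, #47 → r1=0x84
epilogue: pop r6=0xb8, sp=0x89
epilogue: pop r5=0x0a, sp=0x8a
r3 is caller-saved → body value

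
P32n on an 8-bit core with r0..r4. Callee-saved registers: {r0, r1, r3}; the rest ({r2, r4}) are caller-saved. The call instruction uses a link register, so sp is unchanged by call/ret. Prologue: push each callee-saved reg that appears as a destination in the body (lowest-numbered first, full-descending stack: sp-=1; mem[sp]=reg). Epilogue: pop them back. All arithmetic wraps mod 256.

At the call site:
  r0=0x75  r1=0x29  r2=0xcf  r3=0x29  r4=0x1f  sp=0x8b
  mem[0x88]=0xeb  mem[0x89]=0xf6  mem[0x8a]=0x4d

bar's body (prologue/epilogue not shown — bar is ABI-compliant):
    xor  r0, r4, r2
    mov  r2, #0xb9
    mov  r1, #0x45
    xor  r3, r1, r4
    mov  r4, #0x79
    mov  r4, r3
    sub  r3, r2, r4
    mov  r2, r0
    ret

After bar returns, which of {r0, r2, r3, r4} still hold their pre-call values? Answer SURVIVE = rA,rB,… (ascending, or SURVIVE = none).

prologue: push r0 → mem[0x8a]=0x75, sp=0x8a
prologue: push r1 → mem[0x89]=0x29, sp=0x89
prologue: push r3 → mem[0x88]=0x29, sp=0x88
body[0] xor  r0, r4, r2 → r0=0xd0
body[1] mov  r2, #0xb9 → r2=0xb9
body[2] mov  r1, #0x45 → r1=0x45
body[3] xor  r3, r1, r4 → r3=0x5a
body[4] mov  r4, #0x79 → r4=0x79
body[5] mov  r4, r3 → r4=0x5a
body[6] sub  r3, r2, r4 → r3=0x5f
body[7] mov  r2, r0 → r2=0xd0
epilogue: pop r3=0x29, sp=0x89
epilogue: pop r1=0x29, sp=0x8a
epilogue: pop r0=0x75, sp=0x8b
r0: callee-saved, written=True
r2: caller-saved, written=True
r3: callee-saved, written=True
r4: caller-saved, written=True

SURVIVE = r0,r3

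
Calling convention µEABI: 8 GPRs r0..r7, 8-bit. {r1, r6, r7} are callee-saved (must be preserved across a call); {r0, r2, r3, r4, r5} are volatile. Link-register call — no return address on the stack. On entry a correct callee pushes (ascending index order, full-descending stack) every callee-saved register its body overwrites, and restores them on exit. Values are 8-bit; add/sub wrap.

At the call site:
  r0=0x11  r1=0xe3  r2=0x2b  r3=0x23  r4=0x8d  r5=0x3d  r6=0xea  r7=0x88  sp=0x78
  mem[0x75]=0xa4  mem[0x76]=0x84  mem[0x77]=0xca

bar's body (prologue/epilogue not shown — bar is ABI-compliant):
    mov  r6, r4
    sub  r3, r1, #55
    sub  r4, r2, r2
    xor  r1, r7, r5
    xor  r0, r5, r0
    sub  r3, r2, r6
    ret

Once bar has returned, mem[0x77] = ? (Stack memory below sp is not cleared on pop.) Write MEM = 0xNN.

prologue: push r1 → mem[0x77]=0xe3, sp=0x77
prologue: push r6 → mem[0x76]=0xea, sp=0x76
body[0] mov  r6, r4 → r6=0x8d
body[1] sub  r3, r1, #55 → r3=0xac
body[2] sub  r4, r2, r2 → r4=0x00
body[3] xor  r1, r7, r5 → r1=0xb5
body[4] xor  r0, r5, r0 → r0=0x2c
body[5] sub  r3, r2, r6 → r3=0x9e
epilogue: pop r6=0xea, sp=0x77
epilogue: pop r1=0xe3, sp=0x78
prologue pushed ['r1', 'r6'] at ['0x77', '0x76']

MEM = 0xe3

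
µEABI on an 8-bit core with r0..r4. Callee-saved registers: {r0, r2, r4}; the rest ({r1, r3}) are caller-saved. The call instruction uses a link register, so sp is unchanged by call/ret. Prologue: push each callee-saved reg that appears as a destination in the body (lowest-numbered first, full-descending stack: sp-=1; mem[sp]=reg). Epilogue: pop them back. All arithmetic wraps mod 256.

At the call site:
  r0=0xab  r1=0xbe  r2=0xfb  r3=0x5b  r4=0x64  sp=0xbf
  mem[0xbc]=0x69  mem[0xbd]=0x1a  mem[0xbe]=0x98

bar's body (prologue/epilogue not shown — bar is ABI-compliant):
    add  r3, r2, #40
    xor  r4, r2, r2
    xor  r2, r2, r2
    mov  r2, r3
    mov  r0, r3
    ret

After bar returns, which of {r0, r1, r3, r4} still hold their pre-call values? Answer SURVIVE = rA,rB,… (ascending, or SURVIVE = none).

prologue: push r0 -> mem[0xbe]=0xab, sp=0xbe
prologue: push r2 -> mem[0xbd]=0xfb, sp=0xbd
prologue: push r4 -> mem[0xbc]=0x64, sp=0xbc
body[0] add  r3, r2, #40 -> r3=0x23
body[1] xor  r4, r2, r2 -> r4=0x00
body[2] xor  r2, r2, r2 -> r2=0x00
body[3] mov  r2, r3 -> r2=0x23
body[4] mov  r0, r3 -> r0=0x23
epilogue: pop r4=0x64, sp=0xbd
epilogue: pop r2=0xfb, sp=0xbe
epilogue: pop r0=0xab, sp=0xbf
r0: callee-saved, written=True
r1: caller-saved, written=False
r3: caller-saved, written=True
r4: callee-saved, written=True

SURVIVE = r0,r1,r4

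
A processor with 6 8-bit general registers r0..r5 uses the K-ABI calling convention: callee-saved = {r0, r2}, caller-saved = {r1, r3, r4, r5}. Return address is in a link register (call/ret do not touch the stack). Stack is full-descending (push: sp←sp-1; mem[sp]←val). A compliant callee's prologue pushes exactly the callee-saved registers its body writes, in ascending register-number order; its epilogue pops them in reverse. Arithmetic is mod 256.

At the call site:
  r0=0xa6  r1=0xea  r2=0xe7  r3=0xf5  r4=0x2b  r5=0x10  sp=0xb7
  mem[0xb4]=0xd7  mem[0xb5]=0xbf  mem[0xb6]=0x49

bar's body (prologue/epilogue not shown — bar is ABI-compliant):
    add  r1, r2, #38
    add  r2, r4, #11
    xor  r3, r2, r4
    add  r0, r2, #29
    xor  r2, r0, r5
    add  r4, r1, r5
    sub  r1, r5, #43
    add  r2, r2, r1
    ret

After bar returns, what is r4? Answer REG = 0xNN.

prologue: push r0 -> mem[0xb6]=0xa6, sp=0xb6
prologue: push r2 -> mem[0xb5]=0xe7, sp=0xb5
body[0] add  r1, r2, #38 -> r1=0x0d
body[1] add  r2, r4, #11 -> r2=0x36
body[2] xor  r3, r2, r4 -> r3=0x1d
body[3] add  r0, r2, #29 -> r0=0x53
body[4] xor  r2, r0, r5 -> r2=0x43
body[5] add  r4, r1, r5 -> r4=0x1d
body[6] sub  r1, r5, #43 -> r1=0xe5
body[7] add  r2, r2, r1 -> r2=0x28
epilogue: pop r2=0xe7, sp=0xb6
epilogue: pop r0=0xa6, sp=0xb7
r4 is caller-saved -> body value

REG = 0x1d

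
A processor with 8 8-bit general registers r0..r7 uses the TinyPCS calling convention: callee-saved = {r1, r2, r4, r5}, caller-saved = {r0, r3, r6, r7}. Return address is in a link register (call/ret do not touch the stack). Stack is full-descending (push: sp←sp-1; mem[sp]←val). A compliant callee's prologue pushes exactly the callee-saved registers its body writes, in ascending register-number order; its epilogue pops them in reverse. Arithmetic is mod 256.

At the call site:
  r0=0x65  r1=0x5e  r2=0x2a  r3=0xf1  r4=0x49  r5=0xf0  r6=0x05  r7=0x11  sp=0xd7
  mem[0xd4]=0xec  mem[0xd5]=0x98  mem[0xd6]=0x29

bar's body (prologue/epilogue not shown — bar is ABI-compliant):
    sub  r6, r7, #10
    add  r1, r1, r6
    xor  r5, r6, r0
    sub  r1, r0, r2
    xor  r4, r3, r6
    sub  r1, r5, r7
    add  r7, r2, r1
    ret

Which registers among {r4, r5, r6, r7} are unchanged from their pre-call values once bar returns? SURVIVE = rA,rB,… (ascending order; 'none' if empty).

SURVIVE = r4,r5

prologue: push r1 -> mem[0xd6]=0x5e, sp=0xd6
prologue: push r4 -> mem[0xd5]=0x49, sp=0xd5
prologue: push r5 -> mem[0xd4]=0xf0, sp=0xd4
body[0] sub  r6, r7, #10 -> r6=0x07
body[1] add  r1, r1, r6 -> r1=0x65
body[2] xor  r5, r6, r0 -> r5=0x62
body[3] sub  r1, r0, r2 -> r1=0x3b
body[4] xor  r4, r3, r6 -> r4=0xf6
body[5] sub  r1, r5, r7 -> r1=0x51
body[6] add  r7, r2, r1 -> r7=0x7b
epilogue: pop r5=0xf0, sp=0xd5
epilogue: pop r4=0x49, sp=0xd6
epilogue: pop r1=0x5e, sp=0xd7
r4: callee-saved, written=True
r5: callee-saved, written=True
r6: caller-saved, written=True
r7: caller-saved, written=True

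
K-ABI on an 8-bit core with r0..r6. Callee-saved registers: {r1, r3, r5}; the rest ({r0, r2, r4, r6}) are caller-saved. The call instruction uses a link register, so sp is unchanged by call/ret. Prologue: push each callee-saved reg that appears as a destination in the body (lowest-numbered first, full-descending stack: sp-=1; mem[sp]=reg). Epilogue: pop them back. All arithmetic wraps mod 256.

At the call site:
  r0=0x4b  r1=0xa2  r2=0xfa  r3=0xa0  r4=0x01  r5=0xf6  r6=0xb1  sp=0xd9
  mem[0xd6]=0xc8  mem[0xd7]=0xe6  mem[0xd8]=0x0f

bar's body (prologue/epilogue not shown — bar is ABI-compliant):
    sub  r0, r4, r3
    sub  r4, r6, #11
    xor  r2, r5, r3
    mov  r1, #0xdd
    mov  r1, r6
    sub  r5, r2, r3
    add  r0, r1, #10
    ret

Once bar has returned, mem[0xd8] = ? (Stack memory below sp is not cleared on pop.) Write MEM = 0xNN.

prologue: push r1 -> mem[0xd8]=0xa2, sp=0xd8
prologue: push r5 -> mem[0xd7]=0xf6, sp=0xd7
body[0] sub  r0, r4, r3 -> r0=0x61
body[1] sub  r4, r6, #11 -> r4=0xa6
body[2] xor  r2, r5, r3 -> r2=0x56
body[3] mov  r1, #0xdd -> r1=0xdd
body[4] mov  r1, r6 -> r1=0xb1
body[5] sub  r5, r2, r3 -> r5=0xb6
body[6] add  r0, r1, #10 -> r0=0xbb
epilogue: pop r5=0xf6, sp=0xd8
epilogue: pop r1=0xa2, sp=0xd9
prologue pushed ['r1', 'r5'] at ['0xd8', '0xd7']

MEM = 0xa2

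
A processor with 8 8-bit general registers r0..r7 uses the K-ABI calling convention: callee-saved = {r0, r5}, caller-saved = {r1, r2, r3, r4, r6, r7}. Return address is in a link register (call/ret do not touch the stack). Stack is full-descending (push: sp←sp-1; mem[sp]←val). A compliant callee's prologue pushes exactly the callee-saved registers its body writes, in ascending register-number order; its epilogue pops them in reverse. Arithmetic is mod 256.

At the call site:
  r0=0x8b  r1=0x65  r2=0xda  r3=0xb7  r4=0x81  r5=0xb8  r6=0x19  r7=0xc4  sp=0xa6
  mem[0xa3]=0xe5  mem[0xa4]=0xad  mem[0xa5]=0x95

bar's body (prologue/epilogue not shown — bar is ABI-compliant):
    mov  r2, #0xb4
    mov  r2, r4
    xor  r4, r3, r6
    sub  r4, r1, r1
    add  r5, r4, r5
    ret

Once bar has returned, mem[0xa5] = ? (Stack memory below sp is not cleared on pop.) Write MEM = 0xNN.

MEM = 0xb8

prologue: push r5 -> mem[0xa5]=0xb8, sp=0xa5
body[0] mov  r2, #0xb4 -> r2=0xb4
body[1] mov  r2, r4 -> r2=0x81
body[2] xor  r4, r3, r6 -> r4=0xae
body[3] sub  r4, r1, r1 -> r4=0x00
body[4] add  r5, r4, r5 -> r5=0xb8
epilogue: pop r5=0xb8, sp=0xa6
prologue pushed ['r5'] at ['0xa5']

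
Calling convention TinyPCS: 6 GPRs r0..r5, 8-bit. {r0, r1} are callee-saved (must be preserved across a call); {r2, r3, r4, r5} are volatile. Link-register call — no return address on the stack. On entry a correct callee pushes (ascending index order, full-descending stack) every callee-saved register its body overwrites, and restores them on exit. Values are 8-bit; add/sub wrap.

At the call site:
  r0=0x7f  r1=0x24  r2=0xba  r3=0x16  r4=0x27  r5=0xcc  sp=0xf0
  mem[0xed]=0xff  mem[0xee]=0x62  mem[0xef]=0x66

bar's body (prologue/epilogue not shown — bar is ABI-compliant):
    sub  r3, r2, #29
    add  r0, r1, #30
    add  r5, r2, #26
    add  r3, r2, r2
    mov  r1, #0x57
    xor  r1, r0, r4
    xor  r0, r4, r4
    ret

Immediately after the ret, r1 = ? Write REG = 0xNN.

REG = 0x24

prologue: push r0 -> mem[0xef]=0x7f, sp=0xef
prologue: push r1 -> mem[0xee]=0x24, sp=0xee
body[0] sub  r3, r2, #29 -> r3=0x9d
body[1] add  r0, r1, #30 -> r0=0x42
body[2] add  r5, r2, #26 -> r5=0xd4
body[3] add  r3, r2, r2 -> r3=0x74
body[4] mov  r1, #0x57 -> r1=0x57
body[5] xor  r1, r0, r4 -> r1=0x65
body[6] xor  r0, r4, r4 -> r0=0x00
epilogue: pop r1=0x24, sp=0xef
epilogue: pop r0=0x7f, sp=0xf0
r1 is callee-saved -> restored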